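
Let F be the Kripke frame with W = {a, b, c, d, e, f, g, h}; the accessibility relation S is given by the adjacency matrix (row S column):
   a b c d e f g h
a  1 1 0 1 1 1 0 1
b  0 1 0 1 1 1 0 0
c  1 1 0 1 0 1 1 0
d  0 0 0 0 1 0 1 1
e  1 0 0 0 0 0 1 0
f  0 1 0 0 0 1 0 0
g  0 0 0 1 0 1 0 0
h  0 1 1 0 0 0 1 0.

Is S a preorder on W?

No

Reflexive: no — c is not related to itself.
Transitive: no — a S d and d S g, but not a S g.
So S is not a preorder.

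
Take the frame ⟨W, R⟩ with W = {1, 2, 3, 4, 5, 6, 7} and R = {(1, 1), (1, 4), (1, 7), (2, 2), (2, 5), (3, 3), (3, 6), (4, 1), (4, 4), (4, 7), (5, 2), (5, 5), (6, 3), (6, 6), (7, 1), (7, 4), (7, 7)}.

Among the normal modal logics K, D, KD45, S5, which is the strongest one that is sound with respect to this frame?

S5

Serial (axiom D): yes — every world has a successor (e.g. 1 R 1).
Euclidean (axiom 5): yes — any two successors of a common world are R-related.
Transitive (axiom 4): yes — every two-step R-path is closed by a direct edge.
Reflexive (axiom T): yes — every world is R-related to itself.
So F validates K, D, KD45, S5. The strongest is S5.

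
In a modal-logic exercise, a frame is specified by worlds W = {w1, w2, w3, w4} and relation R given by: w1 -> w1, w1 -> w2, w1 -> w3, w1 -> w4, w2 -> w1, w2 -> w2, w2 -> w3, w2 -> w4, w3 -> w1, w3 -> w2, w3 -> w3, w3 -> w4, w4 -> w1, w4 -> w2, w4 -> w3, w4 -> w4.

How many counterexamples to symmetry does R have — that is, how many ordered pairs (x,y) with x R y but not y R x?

0

R is symmetric; there are no such tuples.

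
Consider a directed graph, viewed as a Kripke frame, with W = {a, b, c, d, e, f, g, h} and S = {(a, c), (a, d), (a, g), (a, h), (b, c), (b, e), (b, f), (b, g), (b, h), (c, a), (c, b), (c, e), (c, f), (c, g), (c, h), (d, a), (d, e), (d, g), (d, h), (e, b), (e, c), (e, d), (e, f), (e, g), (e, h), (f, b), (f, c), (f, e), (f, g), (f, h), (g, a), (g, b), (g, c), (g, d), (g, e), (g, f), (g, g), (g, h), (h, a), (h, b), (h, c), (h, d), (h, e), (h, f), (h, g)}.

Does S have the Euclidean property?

No

Euclidean: no — a S c and a S d, but not c S d.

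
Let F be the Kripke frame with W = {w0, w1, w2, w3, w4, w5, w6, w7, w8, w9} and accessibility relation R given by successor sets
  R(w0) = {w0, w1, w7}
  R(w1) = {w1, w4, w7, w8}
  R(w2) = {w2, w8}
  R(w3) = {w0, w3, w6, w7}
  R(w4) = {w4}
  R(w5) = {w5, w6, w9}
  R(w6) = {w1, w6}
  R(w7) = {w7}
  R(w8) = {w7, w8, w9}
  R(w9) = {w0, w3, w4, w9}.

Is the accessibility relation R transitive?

No

Transitive: no — w0 R w1 and w1 R w4, but not w0 R w4.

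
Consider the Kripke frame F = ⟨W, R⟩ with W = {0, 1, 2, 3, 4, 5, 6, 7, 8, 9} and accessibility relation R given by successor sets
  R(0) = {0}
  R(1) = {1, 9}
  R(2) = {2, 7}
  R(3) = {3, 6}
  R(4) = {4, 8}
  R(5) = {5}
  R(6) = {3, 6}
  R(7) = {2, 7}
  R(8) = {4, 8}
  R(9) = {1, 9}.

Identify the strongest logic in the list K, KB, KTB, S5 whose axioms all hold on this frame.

S5

Symmetric (axiom B): yes — every pair in R has its reverse in R.
Reflexive (axiom T): yes — every world is R-related to itself.
Euclidean (axiom 5): yes — any two successors of a common world are R-related.
So F validates K, KB, KTB, S5. The strongest is S5.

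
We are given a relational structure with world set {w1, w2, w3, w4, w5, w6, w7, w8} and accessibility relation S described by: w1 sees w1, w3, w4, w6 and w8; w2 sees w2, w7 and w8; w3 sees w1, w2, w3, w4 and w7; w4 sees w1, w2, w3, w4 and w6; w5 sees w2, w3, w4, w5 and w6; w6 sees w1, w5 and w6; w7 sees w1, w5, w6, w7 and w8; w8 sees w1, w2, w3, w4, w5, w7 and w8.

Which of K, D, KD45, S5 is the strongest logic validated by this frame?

Serial (axiom D): yes — every world has a successor (e.g. w1 S w1).
Euclidean (axiom 5): no — w1 S w3 and w1 S w6, but not w3 S w6.
Transitive (axiom 4): no — w1 S w3 and w3 S w2, but not w1 S w2.
Reflexive (axiom T): yes — every world is S-related to itself.
So F validates K, D; KD45 would additionally require S to be Euclidean and transitive. The strongest is D.

D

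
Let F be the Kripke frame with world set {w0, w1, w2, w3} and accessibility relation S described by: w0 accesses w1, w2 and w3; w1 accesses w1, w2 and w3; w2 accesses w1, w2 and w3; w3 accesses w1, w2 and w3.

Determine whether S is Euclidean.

Euclidean: yes — any two successors of a common world are S-related.

Yes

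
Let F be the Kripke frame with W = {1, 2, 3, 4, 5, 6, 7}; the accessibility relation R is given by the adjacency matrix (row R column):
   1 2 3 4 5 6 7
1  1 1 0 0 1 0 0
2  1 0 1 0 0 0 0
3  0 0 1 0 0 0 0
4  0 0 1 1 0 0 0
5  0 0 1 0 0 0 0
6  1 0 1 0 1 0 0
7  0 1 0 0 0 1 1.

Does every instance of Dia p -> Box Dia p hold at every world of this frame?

The schema 5 characterises exactly the Euclidean frames.
Euclidean: no — 1 R 2 and 1 R 5, but not 2 R 5.

No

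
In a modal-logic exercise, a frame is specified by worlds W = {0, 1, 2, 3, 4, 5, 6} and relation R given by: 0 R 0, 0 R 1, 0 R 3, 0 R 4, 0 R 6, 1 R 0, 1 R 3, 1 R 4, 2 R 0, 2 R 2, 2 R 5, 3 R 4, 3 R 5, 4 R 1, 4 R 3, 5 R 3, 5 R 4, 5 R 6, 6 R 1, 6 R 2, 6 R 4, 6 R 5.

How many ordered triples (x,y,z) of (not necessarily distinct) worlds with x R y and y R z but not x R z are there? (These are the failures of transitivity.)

Enumerating: (0,3,5), (0,6,2), (0,6,5), (1,0,1), (1,0,6), (1,3,5), (1,4,1), (2,0,1), (2,0,3), (2,0,4), (2,0,6), (2,5,3), … and 21 more.
Total: 33.

33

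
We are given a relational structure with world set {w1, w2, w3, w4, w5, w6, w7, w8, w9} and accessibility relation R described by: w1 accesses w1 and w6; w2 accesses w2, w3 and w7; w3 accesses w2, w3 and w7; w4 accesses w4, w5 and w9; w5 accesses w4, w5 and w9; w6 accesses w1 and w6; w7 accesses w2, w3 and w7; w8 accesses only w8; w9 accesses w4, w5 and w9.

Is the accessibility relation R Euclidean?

Yes

Euclidean: yes — any two successors of a common world are R-related.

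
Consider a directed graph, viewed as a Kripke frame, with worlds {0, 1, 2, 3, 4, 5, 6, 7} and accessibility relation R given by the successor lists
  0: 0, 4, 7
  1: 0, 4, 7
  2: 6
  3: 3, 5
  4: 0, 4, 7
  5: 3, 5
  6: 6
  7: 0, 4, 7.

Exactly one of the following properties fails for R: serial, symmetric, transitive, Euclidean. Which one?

Serial: yes — every world has a successor (e.g. 0 R 0).
Symmetric: no — 1 R 0 but not 0 R 1.
Transitive: yes — every two-step R-path is closed by a direct edge.
Euclidean: yes — any two successors of a common world are R-related.
Only symmetric fails.

symmetric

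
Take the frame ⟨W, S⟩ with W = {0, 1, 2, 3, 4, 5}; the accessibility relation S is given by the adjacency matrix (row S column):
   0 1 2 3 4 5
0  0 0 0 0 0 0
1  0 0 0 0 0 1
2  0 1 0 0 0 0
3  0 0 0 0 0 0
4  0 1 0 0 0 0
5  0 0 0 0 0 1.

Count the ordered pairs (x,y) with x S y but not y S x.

Enumerating: (1,5), (2,1), (4,1).

3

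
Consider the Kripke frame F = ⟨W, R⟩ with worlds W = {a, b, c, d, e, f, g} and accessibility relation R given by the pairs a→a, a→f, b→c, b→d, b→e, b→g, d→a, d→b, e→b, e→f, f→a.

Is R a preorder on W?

No

Reflexive: no — b is not related to itself.
Transitive: no — b R d and d R a, but not b R a.
So R is not a preorder.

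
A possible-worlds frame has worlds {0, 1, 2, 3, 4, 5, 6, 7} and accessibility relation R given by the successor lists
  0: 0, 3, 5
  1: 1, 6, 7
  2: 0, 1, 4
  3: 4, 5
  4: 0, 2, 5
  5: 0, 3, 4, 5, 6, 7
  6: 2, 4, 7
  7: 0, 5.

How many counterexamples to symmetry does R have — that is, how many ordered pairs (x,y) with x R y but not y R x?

12

Enumerating: (0,3), (1,6), (1,7), (2,0), (2,1), (3,4), (4,0), (5,6), (6,2), (6,4), (6,7), (7,0).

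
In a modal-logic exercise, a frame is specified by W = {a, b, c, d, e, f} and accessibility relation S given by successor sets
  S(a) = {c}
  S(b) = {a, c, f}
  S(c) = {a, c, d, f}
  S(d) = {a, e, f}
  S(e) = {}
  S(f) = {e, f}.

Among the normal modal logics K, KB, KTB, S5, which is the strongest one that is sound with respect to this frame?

Symmetric (axiom B): no — b S a but not a S b.
Reflexive (axiom T): no — a is not related to itself.
Euclidean (axiom 5): no — b S a and b S f, but not a S f.
So F validates K; KB would additionally require S to be symmetric. The strongest is K.

K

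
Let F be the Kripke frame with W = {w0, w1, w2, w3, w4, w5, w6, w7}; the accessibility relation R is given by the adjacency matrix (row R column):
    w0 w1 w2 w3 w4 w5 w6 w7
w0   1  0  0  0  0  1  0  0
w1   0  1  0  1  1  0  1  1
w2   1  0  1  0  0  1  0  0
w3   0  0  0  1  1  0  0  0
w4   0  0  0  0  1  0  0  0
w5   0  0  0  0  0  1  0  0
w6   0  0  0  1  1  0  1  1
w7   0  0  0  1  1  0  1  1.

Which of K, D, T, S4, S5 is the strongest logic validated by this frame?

S4

Serial (axiom D): yes — every world has a successor (e.g. w0 R w0).
Reflexive (axiom T): yes — every world is R-related to itself.
Transitive (axiom 4): yes — every two-step R-path is closed by a direct edge.
Euclidean (axiom 5): no — w1 R w3 and w1 R w6, but not w3 R w6.
So F validates K, D, T, S4; S5 would additionally require R to be Euclidean. The strongest is S4.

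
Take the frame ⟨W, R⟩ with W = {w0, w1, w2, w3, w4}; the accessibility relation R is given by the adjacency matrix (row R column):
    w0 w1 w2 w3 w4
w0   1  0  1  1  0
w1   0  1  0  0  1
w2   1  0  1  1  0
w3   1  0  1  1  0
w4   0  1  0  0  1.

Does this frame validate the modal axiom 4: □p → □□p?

By correspondence theory, 4 is valid on a frame iff R is transitive.
Transitive: yes — every two-step R-path is closed by a direct edge.

Yes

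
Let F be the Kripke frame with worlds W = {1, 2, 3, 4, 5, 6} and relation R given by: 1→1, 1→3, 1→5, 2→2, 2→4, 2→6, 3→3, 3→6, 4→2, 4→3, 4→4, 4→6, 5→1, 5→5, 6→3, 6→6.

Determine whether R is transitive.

Transitive: no — 1 R 3 and 3 R 6, but not 1 R 6.

No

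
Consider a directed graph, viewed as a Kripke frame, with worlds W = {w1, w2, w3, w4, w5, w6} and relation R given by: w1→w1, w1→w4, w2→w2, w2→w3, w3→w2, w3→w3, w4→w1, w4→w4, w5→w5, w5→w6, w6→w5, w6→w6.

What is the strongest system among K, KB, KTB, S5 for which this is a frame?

S5

Symmetric (axiom B): yes — every pair in R has its reverse in R.
Reflexive (axiom T): yes — every world is R-related to itself.
Euclidean (axiom 5): yes — any two successors of a common world are R-related.
So F validates K, KB, KTB, S5. The strongest is S5.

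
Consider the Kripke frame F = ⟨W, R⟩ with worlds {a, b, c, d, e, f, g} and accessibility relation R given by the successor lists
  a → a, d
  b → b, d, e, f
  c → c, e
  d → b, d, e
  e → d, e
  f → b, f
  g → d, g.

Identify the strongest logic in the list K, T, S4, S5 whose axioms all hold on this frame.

T

Reflexive (axiom T): yes — every world is R-related to itself.
Transitive (axiom 4): no — a R d and d R b, but not a R b.
Euclidean (axiom 5): no — b R d and b R f, but not d R f.
So F validates K, T; S4 would additionally require R to be transitive. The strongest is T.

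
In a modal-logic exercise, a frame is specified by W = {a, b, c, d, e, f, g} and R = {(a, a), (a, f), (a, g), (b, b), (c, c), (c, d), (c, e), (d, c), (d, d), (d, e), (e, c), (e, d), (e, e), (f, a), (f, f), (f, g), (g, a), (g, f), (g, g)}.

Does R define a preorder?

Yes

Reflexive: yes — every world is R-related to itself.
Transitive: yes — every two-step R-path is closed by a direct edge.
So R is a preorder.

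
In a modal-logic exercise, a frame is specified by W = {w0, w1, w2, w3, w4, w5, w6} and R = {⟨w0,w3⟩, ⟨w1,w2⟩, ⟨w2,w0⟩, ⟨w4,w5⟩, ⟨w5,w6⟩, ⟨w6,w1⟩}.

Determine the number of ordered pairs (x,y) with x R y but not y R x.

Enumerating: (w0,w3), (w1,w2), (w2,w0), (w4,w5), (w5,w6), (w6,w1).

6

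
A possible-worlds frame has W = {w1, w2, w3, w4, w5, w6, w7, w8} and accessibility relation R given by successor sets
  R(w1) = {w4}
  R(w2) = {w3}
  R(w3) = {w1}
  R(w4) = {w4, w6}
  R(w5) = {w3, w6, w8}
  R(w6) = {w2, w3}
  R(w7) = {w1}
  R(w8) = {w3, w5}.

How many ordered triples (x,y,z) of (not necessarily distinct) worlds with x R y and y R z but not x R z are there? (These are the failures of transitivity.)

Enumerating: (w1,w4,w6), (w2,w3,w1), (w3,w1,w4), (w4,w6,w2), (w4,w6,w3), (w5,w3,w1), (w5,w6,w2), (w5,w8,w5), (w6,w3,w1), (w7,w1,w4), (w8,w3,w1), (w8,w5,w6), (w8,w5,w8).

13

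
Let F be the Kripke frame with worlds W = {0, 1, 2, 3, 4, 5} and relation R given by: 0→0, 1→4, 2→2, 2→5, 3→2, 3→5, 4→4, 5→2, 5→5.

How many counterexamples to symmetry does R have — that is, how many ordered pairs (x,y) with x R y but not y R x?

Enumerating: (1,4), (3,2), (3,5).

3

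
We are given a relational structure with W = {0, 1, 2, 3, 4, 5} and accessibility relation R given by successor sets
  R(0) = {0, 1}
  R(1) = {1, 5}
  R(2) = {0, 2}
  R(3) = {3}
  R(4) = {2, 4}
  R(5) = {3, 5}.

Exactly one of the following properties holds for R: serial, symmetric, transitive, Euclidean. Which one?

serial

Serial: yes — every world has a successor (e.g. 0 R 0).
Symmetric: no — 0 R 1 but not 1 R 0.
Transitive: no — 0 R 1 and 1 R 5, but not 0 R 5.
Euclidean: no — 0 R 1 and 0 R 0, but not 1 R 0.
Only serial holds.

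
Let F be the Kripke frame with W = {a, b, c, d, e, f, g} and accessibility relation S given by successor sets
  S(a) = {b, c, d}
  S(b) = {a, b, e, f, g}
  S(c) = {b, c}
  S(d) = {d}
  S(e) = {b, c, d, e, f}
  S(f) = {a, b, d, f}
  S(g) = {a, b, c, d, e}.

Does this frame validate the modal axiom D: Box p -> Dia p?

Yes

By correspondence theory, D is valid on a frame iff S is serial.
Serial: yes — every world has a successor (e.g. a S b).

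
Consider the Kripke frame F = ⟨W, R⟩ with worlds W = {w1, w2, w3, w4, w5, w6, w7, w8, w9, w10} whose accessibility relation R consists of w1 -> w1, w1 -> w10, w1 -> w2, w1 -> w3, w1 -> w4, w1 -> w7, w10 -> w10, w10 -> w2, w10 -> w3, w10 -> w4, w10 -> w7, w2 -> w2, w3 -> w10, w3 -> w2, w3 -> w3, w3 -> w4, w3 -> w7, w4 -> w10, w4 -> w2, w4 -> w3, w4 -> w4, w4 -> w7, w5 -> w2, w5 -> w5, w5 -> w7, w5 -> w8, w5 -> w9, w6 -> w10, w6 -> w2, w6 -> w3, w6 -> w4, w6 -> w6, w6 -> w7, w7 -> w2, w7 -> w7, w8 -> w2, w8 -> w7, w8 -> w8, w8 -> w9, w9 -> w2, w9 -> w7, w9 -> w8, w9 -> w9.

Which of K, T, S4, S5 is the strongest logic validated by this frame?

Reflexive (axiom T): yes — every world is R-related to itself.
Transitive (axiom 4): yes — every two-step R-path is closed by a direct edge.
Euclidean (axiom 5): no — w1 R w2 and w1 R w10, but not w2 R w10.
So F validates K, T, S4; S5 would additionally require R to be Euclidean. The strongest is S4.

S4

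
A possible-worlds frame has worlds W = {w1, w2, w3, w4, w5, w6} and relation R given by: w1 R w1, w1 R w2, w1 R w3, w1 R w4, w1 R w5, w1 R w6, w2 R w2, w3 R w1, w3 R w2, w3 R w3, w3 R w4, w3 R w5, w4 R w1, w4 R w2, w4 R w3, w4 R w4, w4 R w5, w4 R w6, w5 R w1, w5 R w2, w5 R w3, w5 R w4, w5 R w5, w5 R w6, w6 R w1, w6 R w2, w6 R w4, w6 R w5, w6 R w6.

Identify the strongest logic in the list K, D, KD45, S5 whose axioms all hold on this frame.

Serial (axiom D): yes — every world has a successor (e.g. w1 R w1).
Euclidean (axiom 5): no — w1 R w2 and w1 R w3, but not w2 R w3.
Transitive (axiom 4): no — w3 R w1 and w1 R w6, but not w3 R w6.
Reflexive (axiom T): yes — every world is R-related to itself.
So F validates K, D; KD45 would additionally require R to be Euclidean and transitive. The strongest is D.

D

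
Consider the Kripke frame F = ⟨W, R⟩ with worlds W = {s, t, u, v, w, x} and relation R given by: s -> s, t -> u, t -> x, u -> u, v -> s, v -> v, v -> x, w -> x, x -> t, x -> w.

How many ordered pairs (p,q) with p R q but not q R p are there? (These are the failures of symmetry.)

3

Enumerating: (t,u), (v,s), (v,x).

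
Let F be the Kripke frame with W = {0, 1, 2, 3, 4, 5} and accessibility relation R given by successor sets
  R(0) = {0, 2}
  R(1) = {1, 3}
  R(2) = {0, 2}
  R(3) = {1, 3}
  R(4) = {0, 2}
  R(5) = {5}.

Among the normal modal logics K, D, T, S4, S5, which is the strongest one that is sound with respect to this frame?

D

Serial (axiom D): yes — every world has a successor (e.g. 0 R 0).
Reflexive (axiom T): no — 4 is not related to itself.
Transitive (axiom 4): yes — every two-step R-path is closed by a direct edge.
Euclidean (axiom 5): yes — any two successors of a common world are R-related.
So F validates K, D; T would additionally require R to be reflexive. The strongest is D.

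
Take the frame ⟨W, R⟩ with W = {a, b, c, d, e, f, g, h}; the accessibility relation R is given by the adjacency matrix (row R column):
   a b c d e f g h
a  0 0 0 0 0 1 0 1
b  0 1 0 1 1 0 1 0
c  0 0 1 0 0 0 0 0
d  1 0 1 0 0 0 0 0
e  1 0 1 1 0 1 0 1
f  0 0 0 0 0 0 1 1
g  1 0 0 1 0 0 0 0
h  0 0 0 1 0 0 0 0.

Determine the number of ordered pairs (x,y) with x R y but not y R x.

Enumerating: (a,f), (a,h), (b,d), (b,e), (b,g), (d,a), (d,c), (e,a), (e,c), (e,d), (e,f), (e,h), (f,g), (f,h), (g,a), (g,d), (h,d).

17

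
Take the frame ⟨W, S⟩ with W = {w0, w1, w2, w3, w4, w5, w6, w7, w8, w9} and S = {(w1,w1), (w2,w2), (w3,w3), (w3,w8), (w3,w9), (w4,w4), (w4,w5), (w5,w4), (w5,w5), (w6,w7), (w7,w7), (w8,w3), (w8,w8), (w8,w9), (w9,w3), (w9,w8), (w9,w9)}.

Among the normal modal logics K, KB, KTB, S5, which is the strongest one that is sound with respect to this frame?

K

Symmetric (axiom B): no — w6 S w7 but not w7 S w6.
Reflexive (axiom T): no — w0 is not related to itself.
Euclidean (axiom 5): yes — any two successors of a common world are S-related.
So F validates K; KB would additionally require S to be symmetric. The strongest is K.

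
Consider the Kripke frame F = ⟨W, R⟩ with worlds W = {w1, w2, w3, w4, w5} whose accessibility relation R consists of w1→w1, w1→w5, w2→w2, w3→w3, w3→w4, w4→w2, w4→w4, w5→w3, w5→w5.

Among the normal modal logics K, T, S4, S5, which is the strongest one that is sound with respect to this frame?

T

Reflexive (axiom T): yes — every world is R-related to itself.
Transitive (axiom 4): no — w1 R w5 and w5 R w3, but not w1 R w3.
Euclidean (axiom 5): no — w1 R w5 and w1 R w1, but not w5 R w1.
So F validates K, T; S4 would additionally require R to be transitive. The strongest is T.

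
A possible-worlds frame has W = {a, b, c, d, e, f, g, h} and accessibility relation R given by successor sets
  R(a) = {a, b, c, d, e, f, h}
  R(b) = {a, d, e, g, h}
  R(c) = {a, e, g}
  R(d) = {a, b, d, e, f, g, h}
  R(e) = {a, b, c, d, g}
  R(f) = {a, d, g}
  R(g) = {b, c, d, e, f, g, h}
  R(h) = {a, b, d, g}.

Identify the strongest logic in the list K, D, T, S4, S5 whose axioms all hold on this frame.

D

Serial (axiom D): yes — every world has a successor (e.g. a R a).
Reflexive (axiom T): no — b is not related to itself.
Transitive (axiom 4): no — a R b and b R g, but not a R g.
Euclidean (axiom 5): no — a R b and a R c, but not b R c.
So F validates K, D; T would additionally require R to be reflexive. The strongest is D.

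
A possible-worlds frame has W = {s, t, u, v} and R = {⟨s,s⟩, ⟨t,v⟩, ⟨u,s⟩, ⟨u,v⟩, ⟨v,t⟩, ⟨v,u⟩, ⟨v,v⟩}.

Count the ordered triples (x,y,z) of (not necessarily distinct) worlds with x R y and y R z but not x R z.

Enumerating: (t,v,t), (t,v,u), (u,v,t), (u,v,u), (v,u,s).

5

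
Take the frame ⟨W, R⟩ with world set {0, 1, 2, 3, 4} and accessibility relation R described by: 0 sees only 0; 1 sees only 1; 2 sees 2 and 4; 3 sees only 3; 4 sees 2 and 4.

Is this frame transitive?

Yes

Transitive: yes — every two-step R-path is closed by a direct edge.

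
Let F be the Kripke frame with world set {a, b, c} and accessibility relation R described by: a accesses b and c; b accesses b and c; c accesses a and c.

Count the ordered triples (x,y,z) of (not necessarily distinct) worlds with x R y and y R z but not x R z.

3

Enumerating: (a,c,a), (b,c,a), (c,a,b).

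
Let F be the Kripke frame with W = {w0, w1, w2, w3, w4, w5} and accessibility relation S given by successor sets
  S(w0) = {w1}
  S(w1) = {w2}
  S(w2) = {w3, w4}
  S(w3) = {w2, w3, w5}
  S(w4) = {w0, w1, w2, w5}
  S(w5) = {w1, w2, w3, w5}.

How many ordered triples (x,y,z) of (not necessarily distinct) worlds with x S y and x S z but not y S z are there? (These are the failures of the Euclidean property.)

25

Enumerating: (w0,w1,w1), (w1,w2,w2), (w2,w3,w4), (w2,w4,w3), (w2,w4,w4), (w3,w2,w2), (w3,w2,w5), (w4,w0,w0), (w4,w0,w2), (w4,w0,w5), (w4,w1,w0), (w4,w1,w1), … and 13 more.
Total: 25.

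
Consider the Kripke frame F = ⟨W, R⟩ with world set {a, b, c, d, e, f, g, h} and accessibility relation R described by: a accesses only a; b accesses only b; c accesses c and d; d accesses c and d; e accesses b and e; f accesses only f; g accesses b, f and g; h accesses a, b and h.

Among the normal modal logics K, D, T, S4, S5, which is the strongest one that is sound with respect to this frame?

Serial (axiom D): yes — every world has a successor (e.g. a R a).
Reflexive (axiom T): yes — every world is R-related to itself.
Transitive (axiom 4): yes — every two-step R-path is closed by a direct edge.
Euclidean (axiom 5): no — g R b and g R f, but not b R f.
So F validates K, D, T, S4; S5 would additionally require R to be Euclidean. The strongest is S4.

S4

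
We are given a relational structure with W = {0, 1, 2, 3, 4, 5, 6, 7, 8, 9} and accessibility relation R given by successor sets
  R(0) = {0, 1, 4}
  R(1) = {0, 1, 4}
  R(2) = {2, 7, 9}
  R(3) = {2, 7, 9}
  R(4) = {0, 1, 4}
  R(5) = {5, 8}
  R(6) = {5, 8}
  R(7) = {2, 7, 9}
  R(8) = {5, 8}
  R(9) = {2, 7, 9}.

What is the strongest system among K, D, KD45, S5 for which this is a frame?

Serial (axiom D): yes — every world has a successor (e.g. 0 R 0).
Euclidean (axiom 5): yes — any two successors of a common world are R-related.
Transitive (axiom 4): yes — every two-step R-path is closed by a direct edge.
Reflexive (axiom T): no — 3 is not related to itself.
So F validates K, D, KD45; S5 would additionally require R to be reflexive. The strongest is KD45.

KD45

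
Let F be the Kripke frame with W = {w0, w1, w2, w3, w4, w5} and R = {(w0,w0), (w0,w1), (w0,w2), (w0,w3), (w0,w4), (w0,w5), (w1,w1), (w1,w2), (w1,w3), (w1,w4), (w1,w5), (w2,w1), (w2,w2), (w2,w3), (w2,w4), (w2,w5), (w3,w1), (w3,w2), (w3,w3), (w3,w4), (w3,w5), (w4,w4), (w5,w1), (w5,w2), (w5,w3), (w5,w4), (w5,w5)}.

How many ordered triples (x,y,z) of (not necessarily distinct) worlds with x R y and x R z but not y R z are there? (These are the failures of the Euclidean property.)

Enumerating: (w0,w1,w0), (w0,w2,w0), (w0,w3,w0), (w0,w4,w0), (w0,w4,w1), (w0,w4,w2), (w0,w4,w3), (w0,w4,w5), (w0,w5,w0), (w1,w4,w1), (w1,w4,w2), (w1,w4,w3), … and 13 more.
Total: 25.

25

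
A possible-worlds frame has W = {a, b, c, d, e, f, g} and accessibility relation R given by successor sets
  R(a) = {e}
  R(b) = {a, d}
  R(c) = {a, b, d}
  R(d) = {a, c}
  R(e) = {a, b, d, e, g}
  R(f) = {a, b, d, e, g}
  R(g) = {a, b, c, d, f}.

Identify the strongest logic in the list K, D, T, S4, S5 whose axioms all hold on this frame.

D

Serial (axiom D): yes — every world has a successor (e.g. a R e).
Reflexive (axiom T): no — a is not related to itself.
Transitive (axiom 4): no — a R e and e R b, but not a R b.
Euclidean (axiom 5): no — b R a and b R d, but not a R d.
So F validates K, D; T would additionally require R to be reflexive. The strongest is D.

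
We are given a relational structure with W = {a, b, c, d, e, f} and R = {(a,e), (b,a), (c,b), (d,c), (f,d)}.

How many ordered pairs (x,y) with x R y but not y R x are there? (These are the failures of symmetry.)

5

Enumerating: (a,e), (b,a), (c,b), (d,c), (f,d).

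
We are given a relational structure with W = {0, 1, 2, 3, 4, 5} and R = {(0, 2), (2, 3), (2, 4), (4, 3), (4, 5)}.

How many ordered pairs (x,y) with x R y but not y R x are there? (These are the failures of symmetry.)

5

Enumerating: (0,2), (2,3), (2,4), (4,3), (4,5).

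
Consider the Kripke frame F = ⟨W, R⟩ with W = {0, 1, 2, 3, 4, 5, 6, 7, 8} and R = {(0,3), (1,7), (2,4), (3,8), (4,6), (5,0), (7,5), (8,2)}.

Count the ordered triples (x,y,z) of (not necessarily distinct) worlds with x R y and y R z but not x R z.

Enumerating: (0,3,8), (1,7,5), (2,4,6), (3,8,2), (5,0,3), (7,5,0), (8,2,4).

7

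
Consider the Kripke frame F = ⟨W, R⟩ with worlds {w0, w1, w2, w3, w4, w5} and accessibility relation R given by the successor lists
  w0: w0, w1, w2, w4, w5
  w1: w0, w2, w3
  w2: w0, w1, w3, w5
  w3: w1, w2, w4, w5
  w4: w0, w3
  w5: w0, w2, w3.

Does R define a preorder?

Reflexive: no — w1 is not related to itself.
Transitive: no — w0 R w1 and w1 R w3, but not w0 R w3.
So R is not a preorder.

No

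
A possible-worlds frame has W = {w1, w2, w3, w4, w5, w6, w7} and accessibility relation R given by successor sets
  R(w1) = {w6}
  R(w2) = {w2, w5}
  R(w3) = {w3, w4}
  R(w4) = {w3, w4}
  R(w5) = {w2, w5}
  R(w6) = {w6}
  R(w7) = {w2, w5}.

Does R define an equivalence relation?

Reflexive: no — w1 is not related to itself.
Symmetric: no — w1 R w6 but not w6 R w1.
Transitive: yes — every two-step R-path is closed by a direct edge.
So R is not an equivalence relation.

No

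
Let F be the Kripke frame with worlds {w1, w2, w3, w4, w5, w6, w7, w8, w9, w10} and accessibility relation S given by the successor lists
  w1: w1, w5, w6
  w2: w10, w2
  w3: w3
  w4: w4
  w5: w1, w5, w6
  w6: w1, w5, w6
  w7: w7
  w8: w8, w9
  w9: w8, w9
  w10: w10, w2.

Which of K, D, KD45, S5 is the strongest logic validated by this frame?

S5

Serial (axiom D): yes — every world has a successor (e.g. w1 S w1).
Euclidean (axiom 5): yes — any two successors of a common world are S-related.
Transitive (axiom 4): yes — every two-step S-path is closed by a direct edge.
Reflexive (axiom T): yes — every world is S-related to itself.
So F validates K, D, KD45, S5. The strongest is S5.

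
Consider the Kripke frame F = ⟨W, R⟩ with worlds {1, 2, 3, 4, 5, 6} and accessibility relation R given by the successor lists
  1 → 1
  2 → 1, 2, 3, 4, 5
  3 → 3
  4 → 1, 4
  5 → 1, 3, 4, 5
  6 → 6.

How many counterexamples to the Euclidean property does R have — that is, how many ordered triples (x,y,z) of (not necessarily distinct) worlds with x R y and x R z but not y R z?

Enumerating: (2,1,2), (2,1,3), (2,1,4), (2,1,5), (2,3,1), (2,3,2), (2,3,4), (2,3,5), (2,4,2), (2,4,3), (2,4,5), (2,5,2), … and 9 more.
Total: 21.

21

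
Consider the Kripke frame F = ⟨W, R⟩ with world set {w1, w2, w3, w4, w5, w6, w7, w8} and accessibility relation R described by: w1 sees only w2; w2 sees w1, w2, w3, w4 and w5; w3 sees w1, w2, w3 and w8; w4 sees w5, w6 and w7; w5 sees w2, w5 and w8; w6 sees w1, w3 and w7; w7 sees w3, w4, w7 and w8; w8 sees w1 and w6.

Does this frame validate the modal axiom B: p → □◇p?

No

The schema B characterises exactly the symmetric frames.
Symmetric: no — w2 R w4 but not w4 R w2.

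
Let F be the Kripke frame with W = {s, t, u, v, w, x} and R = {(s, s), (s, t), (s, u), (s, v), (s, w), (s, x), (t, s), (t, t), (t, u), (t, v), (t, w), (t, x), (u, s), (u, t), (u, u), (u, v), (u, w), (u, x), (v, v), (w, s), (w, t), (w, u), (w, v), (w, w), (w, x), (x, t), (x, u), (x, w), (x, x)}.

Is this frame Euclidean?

No

Euclidean: no — s R v and s R t, but not v R t.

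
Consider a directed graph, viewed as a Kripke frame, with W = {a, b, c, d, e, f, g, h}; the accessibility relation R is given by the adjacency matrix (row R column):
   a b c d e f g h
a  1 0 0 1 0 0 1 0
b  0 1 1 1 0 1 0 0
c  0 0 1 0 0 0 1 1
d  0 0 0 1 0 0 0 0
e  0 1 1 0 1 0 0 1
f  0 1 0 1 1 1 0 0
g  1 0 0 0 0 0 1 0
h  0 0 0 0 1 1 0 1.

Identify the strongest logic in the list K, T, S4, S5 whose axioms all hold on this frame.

T

Reflexive (axiom T): yes — every world is R-related to itself.
Transitive (axiom 4): no — b R c and c R g, but not b R g.
Euclidean (axiom 5): no — a R d and a R g, but not d R g.
So F validates K, T; S4 would additionally require R to be transitive. The strongest is T.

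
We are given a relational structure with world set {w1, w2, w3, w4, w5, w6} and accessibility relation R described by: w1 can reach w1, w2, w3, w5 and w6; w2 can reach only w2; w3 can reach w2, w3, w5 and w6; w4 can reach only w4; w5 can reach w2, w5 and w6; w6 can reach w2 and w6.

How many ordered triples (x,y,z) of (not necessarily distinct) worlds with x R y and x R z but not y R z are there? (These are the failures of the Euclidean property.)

20

Enumerating: (w1,w2,w1), (w1,w2,w3), (w1,w2,w5), (w1,w2,w6), (w1,w3,w1), (w1,w5,w1), (w1,w5,w3), (w1,w6,w1), (w1,w6,w3), (w1,w6,w5), (w3,w2,w3), (w3,w2,w5), … and 8 more.
Total: 20.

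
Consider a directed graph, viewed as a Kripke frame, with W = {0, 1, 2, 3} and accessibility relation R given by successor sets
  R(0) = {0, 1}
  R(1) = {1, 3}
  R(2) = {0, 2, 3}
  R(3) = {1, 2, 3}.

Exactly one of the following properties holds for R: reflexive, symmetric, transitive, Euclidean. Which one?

Reflexive: yes — every world is R-related to itself.
Symmetric: no — 0 R 1 but not 1 R 0.
Transitive: no — 0 R 1 and 1 R 3, but not 0 R 3.
Euclidean: no — 2 R 0 and 2 R 3, but not 0 R 3.
Only reflexive holds.

reflexive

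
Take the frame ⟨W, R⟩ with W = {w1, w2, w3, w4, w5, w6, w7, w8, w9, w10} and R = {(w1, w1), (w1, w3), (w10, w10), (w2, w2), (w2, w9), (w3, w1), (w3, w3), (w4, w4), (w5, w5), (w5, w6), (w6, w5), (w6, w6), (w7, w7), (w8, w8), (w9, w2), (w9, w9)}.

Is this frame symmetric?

Symmetric: yes — every pair in R has its reverse in R.

Yes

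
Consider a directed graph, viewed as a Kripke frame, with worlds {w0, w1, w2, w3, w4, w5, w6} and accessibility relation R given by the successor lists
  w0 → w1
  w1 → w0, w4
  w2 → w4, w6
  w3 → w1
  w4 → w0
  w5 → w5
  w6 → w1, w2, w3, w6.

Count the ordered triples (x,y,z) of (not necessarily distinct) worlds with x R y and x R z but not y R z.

19

Enumerating: (w0,w1,w1), (w1,w0,w0), (w1,w0,w4), (w1,w4,w4), (w2,w4,w4), (w2,w4,w6), (w2,w6,w4), (w3,w1,w1), (w4,w0,w0), (w6,w1,w1), (w6,w1,w2), (w6,w1,w3), … and 7 more.
Total: 19.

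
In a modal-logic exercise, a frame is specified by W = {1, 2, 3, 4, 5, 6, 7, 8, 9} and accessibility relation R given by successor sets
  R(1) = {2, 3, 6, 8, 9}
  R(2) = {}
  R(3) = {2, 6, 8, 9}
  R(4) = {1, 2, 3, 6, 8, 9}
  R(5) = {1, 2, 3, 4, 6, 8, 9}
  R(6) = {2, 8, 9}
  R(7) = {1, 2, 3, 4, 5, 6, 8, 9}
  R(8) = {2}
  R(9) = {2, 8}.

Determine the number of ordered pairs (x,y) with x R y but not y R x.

36

Enumerating: (1,2), (1,3), (1,6), (1,8), (1,9), (3,2), (3,6), (3,8), (3,9), (4,1), (4,2), (4,3), … and 24 more.
Total: 36.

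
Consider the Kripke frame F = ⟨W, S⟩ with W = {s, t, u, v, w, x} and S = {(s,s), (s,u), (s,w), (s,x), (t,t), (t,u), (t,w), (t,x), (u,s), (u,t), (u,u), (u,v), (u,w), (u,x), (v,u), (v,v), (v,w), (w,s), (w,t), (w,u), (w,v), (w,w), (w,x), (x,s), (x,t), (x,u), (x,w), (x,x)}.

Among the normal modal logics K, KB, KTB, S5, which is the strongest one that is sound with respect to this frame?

KTB

Symmetric (axiom B): yes — every pair in S has its reverse in S.
Reflexive (axiom T): yes — every world is S-related to itself.
Euclidean (axiom 5): no — u S s and u S t, but not s S t.
So F validates K, KB, KTB; S5 would additionally require S to be Euclidean. The strongest is KTB.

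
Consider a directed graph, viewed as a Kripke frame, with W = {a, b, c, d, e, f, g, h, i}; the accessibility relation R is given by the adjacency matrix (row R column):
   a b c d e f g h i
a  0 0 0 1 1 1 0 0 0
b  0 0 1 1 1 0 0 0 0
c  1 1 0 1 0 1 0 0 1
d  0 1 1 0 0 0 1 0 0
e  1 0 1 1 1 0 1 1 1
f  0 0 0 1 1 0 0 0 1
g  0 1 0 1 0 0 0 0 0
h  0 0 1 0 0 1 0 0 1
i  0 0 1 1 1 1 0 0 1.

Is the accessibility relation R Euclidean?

No

Euclidean: no — a R d and a R e, but not d R e.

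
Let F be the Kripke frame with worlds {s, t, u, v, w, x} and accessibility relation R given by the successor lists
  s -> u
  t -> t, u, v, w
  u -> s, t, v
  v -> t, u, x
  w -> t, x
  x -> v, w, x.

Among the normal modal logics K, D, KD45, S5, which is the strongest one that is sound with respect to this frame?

Serial (axiom D): yes — every world has a successor (e.g. s R u).
Euclidean (axiom 5): no — t R u and t R w, but not u R w.
Transitive (axiom 4): no — s R u and u R t, but not s R t.
Reflexive (axiom T): no — s is not related to itself.
So F validates K, D; KD45 would additionally require R to be Euclidean and transitive. The strongest is D.

D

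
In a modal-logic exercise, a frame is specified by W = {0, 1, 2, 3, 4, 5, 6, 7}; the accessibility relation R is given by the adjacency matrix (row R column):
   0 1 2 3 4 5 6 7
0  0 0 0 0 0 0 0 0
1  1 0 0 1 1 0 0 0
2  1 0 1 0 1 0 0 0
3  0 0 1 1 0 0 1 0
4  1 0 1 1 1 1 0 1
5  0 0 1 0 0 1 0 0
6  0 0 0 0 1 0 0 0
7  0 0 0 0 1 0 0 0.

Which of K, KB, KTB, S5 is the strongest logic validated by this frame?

Symmetric (axiom B): no — 1 R 0 but not 0 R 1.
Reflexive (axiom T): no — 0 is not related to itself.
Euclidean (axiom 5): no — 1 R 0 and 1 R 3, but not 0 R 3.
So F validates K; KB would additionally require R to be symmetric. The strongest is K.

K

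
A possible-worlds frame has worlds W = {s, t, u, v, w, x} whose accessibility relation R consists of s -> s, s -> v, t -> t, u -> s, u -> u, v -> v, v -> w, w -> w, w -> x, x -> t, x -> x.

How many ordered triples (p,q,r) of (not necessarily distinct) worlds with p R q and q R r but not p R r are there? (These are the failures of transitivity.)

4

Enumerating: (s,v,w), (u,s,v), (v,w,x), (w,x,t).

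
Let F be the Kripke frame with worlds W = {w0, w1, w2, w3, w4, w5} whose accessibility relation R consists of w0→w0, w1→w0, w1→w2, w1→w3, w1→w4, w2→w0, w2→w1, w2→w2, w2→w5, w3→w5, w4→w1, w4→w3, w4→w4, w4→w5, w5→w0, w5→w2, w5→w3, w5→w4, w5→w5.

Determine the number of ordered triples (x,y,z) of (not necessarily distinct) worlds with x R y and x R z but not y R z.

35

Enumerating: (w1,w0,w2), (w1,w0,w3), (w1,w0,w4), (w1,w2,w3), (w1,w2,w4), (w1,w3,w0), (w1,w3,w2), (w1,w3,w3), (w1,w3,w4), (w1,w4,w0), (w1,w4,w2), (w2,w0,w1), … and 23 more.
Total: 35.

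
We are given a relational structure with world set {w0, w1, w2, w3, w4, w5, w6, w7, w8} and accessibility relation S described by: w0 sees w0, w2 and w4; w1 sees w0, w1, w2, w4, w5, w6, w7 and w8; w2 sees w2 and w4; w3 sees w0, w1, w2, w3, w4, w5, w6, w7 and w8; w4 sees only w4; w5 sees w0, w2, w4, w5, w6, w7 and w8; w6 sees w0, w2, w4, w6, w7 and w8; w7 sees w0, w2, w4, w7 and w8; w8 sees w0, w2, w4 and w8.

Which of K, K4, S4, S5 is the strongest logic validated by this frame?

S4

Transitive (axiom 4): yes — every two-step S-path is closed by a direct edge.
Reflexive (axiom T): yes — every world is S-related to itself.
Euclidean (axiom 5): no — w0 S w4 and w0 S w2, but not w4 S w2.
So F validates K, K4, S4; S5 would additionally require S to be Euclidean. The strongest is S4.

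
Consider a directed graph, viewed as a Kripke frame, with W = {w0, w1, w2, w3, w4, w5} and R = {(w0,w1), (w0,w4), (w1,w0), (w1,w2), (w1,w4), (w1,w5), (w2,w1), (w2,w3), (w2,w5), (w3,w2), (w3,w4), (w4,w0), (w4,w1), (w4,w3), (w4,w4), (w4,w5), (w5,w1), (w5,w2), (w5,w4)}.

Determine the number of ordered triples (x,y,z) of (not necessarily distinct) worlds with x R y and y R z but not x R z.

36

Enumerating: (w0,w1,w0), (w0,w1,w2), (w0,w1,w5), (w0,w4,w0), (w0,w4,w3), (w0,w4,w5), (w1,w0,w1), (w1,w2,w1), (w1,w2,w3), (w1,w4,w1), (w1,w4,w3), (w1,w5,w1), … and 24 more.
Total: 36.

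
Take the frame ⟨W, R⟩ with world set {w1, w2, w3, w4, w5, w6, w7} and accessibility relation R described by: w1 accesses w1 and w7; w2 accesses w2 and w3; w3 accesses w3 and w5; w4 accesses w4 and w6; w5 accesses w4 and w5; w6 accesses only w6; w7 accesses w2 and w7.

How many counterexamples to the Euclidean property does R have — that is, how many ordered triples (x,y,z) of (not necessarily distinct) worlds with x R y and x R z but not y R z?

Enumerating: (w1,w7,w1), (w2,w3,w2), (w3,w5,w3), (w4,w6,w4), (w5,w4,w5), (w7,w2,w7).

6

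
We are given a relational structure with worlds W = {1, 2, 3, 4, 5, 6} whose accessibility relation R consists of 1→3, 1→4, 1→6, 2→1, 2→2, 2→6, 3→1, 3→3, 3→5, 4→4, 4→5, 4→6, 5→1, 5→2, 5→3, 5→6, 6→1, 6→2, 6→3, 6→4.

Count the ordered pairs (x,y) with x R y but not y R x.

Enumerating: (1,4), (2,1), (4,5), (5,1), (5,2), (5,6), (6,3).

7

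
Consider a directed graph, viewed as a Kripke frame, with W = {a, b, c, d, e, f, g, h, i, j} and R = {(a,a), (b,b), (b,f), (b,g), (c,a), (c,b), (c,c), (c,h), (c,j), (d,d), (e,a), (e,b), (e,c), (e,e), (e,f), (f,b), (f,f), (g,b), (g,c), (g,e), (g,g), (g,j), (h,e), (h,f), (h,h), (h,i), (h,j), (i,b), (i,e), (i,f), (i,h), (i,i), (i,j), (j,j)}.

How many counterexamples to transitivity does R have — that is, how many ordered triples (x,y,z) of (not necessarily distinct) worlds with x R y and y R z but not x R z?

25

Enumerating: (b,g,c), (b,g,e), (b,g,j), (c,b,f), (c,b,g), (c,h,e), (c,h,f), (c,h,i), (e,b,g), (e,c,h), (e,c,j), (f,b,g), … and 13 more.
Total: 25.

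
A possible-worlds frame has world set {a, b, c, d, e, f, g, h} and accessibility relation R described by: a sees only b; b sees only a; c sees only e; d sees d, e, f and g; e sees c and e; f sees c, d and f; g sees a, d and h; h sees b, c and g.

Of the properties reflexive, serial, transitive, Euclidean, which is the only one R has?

serial

Reflexive: no — a is not related to itself.
Serial: yes — every world has a successor (e.g. a R b).
Transitive: no — d R e and e R c, but not d R c.
Euclidean: no — d R e and d R f, but not e R f.
Only serial holds.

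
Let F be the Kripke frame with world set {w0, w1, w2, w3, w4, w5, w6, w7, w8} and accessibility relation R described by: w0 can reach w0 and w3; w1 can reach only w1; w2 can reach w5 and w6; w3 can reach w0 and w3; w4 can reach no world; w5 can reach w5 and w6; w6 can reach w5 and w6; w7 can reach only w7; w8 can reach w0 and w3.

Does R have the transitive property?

Transitive: yes — every two-step R-path is closed by a direct edge.

Yes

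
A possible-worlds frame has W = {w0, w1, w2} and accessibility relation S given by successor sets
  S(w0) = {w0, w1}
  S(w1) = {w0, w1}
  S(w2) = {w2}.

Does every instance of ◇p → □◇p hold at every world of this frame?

Yes

By correspondence theory, 5 is valid on a frame iff S is Euclidean.
Euclidean: yes — any two successors of a common world are S-related.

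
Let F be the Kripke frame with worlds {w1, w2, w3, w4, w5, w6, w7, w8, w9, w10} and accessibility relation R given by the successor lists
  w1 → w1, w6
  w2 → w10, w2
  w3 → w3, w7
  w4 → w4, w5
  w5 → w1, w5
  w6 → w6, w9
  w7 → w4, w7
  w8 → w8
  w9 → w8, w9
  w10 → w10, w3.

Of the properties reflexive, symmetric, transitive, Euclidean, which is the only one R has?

reflexive

Reflexive: yes — every world is R-related to itself.
Symmetric: no — w1 R w6 but not w6 R w1.
Transitive: no — w1 R w6 and w6 R w9, but not w1 R w9.
Euclidean: no — w1 R w6 and w1 R w1, but not w6 R w1.
Only reflexive holds.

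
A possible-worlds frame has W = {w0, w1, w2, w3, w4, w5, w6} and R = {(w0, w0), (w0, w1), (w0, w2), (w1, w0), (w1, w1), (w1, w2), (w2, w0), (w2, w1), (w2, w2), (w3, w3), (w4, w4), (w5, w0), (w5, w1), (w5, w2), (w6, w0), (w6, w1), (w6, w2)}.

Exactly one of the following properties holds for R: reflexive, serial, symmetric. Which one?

serial

Reflexive: no — w5 is not related to itself.
Serial: yes — every world has a successor (e.g. w0 R w0).
Symmetric: no — w5 R w0 but not w0 R w5.
Only serial holds.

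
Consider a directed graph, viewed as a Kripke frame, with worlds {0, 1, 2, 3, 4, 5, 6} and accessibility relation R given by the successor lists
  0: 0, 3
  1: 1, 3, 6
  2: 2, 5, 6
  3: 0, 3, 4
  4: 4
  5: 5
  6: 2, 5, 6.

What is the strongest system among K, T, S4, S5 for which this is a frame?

T

Reflexive (axiom T): yes — every world is R-related to itself.
Transitive (axiom 4): no — 0 R 3 and 3 R 4, but not 0 R 4.
Euclidean (axiom 5): no — 1 R 3 and 1 R 6, but not 3 R 6.
So F validates K, T; S4 would additionally require R to be transitive. The strongest is T.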